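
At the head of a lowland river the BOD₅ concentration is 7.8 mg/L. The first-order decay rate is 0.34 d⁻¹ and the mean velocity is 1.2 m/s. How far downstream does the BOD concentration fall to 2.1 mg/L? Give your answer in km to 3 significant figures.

400 km

From C = C₀·e^(−kt), t = ln(C₀/C)/k = ln(7.8/2.1)/0.34 = 1.312/0.34 = 3.859 d.
Distance = v·t = 1.2 m/s × 3.334e+05 s = 4.001e+05 m = 400.1 km.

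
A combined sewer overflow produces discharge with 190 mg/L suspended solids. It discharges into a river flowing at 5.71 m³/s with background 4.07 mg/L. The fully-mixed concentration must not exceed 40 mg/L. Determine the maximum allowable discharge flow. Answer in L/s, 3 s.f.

Mass balance at complete mixing: C_std·(Q_w + Q_r) = Q_w·C_e + Q_r·C_b.
Rearranging, Q_w = Q_r·(C_std − C_b)/(C_e − C_std) = 5.71·(40 − 4.07) / (190 − 40) = 1.368 m³/s.
= 1368 L/s.

1370 L/s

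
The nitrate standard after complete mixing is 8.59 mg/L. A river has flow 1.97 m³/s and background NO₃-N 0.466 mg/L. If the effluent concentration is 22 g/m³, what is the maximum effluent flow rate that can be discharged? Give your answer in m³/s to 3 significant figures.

1.19 m³/s

Mass balance at complete mixing: C_std·(Q_w + Q_r) = Q_w·C_e + Q_r·C_b.
Rearranging, Q_w = Q_r·(C_std − C_b)/(C_e − C_std) = 1.97·(8.59 − 0.466) / (22 − 8.59) = 1.193 m³/s.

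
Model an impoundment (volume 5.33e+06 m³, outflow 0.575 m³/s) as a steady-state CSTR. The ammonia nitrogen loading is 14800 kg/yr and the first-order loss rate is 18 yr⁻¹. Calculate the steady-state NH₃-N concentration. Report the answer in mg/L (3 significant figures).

0.130 mg/L

Outflow Q = 0.575 m³/s × 3.156e+07 s/yr = 1.815e+07 m³/yr.
Steady-state CSTR mass balance: W = Q·C + k·V·C, so C = W/(Q + kV).
Q + kV = 1.815e+07 + 18·5.33e+06 = 1.141e+08 m³/yr.
C = 14800/1.141e+08 = 0.0001297 kg/m³ = 0.1297 mg/L.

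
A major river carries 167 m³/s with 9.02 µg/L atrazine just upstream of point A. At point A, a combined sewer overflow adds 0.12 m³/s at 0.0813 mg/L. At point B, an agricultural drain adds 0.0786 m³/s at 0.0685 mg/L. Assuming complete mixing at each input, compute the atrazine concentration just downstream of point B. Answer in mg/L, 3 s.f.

9.02 µg/L = 0.00902 mg/L.
After input A: C = (167·0.00902 + 0.12·0.0813) / 167.1 = 0.009072 mg/L.
After input B: C = (167.1·0.009072 + 0.0786·0.0685) / 167.2 = 0.0091 mg/L.

0.00910 mg/L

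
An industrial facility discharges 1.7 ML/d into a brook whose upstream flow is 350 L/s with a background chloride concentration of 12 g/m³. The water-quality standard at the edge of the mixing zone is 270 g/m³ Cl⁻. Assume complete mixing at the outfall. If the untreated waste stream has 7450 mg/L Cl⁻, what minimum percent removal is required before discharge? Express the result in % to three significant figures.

34.8 %

1.7 ML/d = 0.01968 m³/s.
350 L/s = 0.35 m³/s.
Mass balance: 270·0.3697 = 0.01968·Cₑ + 0.35·12.
Cₑ = (99.81 − 4.2) / 0.01968 = 4859 mg/L.
Required removal = 1 − 4859/7450 = 34.77 %.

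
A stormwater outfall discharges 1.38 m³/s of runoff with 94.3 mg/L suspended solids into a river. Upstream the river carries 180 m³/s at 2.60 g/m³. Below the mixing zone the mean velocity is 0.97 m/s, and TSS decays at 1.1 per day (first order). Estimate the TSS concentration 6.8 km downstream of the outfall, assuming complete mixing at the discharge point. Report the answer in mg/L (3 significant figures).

After complete mixing, C₀ = (1.38·94.3 + 180·2.6) / 181.4 = 3.298 mg/L.
Travel time t = 6800 m / 0.97 m/s = 7010 s = 0.08114 d.
C = 3.298·exp(−1.1·0.08114) = 3.298·0.9146 = 3.016 mg/L.

3.02 mg/L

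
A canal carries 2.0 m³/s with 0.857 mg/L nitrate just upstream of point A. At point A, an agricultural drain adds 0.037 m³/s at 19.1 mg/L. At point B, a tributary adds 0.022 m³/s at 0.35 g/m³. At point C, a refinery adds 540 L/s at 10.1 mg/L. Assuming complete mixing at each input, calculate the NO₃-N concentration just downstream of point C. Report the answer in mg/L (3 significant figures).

3.03 mg/L

After input A: C = (2·0.857 + 0.037·19.1) / 2.037 = 1.188 mg/L.
After input B: C = (2.037·1.188 + 0.022·0.35) / 2.059 = 1.179 mg/L.
540 L/s = 0.54 m³/s.
After input C: C = (2.059·1.179 + 0.54·10.1) / 2.599 = 3.033 mg/L.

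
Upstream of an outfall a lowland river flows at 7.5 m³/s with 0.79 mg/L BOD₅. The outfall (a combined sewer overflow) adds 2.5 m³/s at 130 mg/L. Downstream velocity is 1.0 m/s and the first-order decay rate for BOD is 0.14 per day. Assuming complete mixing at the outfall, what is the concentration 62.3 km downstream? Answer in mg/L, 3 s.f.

After complete mixing, C₀ = (2.5·130 + 7.5·0.79) / 10 = 33.09 mg/L.
Travel time t = 6.23e+04 m / 1.0 m/s = 6.23e+04 s = 0.7211 d.
C = 33.09·exp(−0.14·0.7211) = 33.09·0.904 = 29.91 mg/L.

29.9 mg/L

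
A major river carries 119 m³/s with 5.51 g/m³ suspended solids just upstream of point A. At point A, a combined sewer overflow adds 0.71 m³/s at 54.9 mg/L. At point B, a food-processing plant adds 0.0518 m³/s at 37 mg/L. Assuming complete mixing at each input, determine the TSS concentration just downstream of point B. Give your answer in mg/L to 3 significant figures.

After input A: C = (119·5.51 + 0.71·54.9) / 119.7 = 5.803 mg/L.
After input B: C = (119.7·5.803 + 0.0518·37) / 119.8 = 5.816 mg/L.

5.82 mg/L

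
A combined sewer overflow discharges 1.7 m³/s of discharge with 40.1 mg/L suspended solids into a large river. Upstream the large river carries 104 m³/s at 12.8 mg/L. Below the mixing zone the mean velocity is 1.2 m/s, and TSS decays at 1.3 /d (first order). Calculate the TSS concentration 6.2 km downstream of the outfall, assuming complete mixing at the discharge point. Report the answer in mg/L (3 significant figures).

12.2 mg/L

After complete mixing, C₀ = (1.7·40.1 + 104·12.8) / 105.7 = 13.24 mg/L.
Travel time t = 6200 m / 1.2 m/s = 5167 s = 0.0598 d.
C = 13.24·exp(−1.3·0.0598) = 13.24·0.9252 = 12.25 mg/L.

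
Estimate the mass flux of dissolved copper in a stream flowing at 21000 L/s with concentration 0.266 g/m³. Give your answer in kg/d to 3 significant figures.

483 kg/d

21000 L/s = 21 m³/s.
Mass flux = Q·C = 21 m³/s × 0.266 g/m³ = 5.586 g/s.
= 5.586 g/s × 86.4 = 482.6 kg/d.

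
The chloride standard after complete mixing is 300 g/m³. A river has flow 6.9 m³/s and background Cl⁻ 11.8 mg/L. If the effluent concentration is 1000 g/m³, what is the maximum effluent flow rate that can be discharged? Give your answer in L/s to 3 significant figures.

Mass balance at complete mixing: C_std·(Q_w + Q_r) = Q_w·C_e + Q_r·C_b.
Rearranging, Q_w = Q_r·(C_std − C_b)/(C_e − C_std) = 6.9·(300 − 11.8) / (1000 − 300) = 2.841 m³/s.
= 2841 L/s.

2840 L/s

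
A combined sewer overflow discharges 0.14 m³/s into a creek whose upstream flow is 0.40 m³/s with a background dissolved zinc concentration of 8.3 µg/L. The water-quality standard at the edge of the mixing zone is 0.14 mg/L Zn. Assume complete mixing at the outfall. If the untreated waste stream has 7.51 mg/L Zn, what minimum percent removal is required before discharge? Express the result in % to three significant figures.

93.1 %

8.3 µg/L = 0.0083 mg/L.
Mass balance: 0.14·0.54 = 0.14·Cₑ + 0.4·0.0083.
Cₑ = (0.0756 − 0.00332) / 0.14 = 0.5163 mg/L.
Required removal = 1 − 0.5163/7.51 = 93.13 %.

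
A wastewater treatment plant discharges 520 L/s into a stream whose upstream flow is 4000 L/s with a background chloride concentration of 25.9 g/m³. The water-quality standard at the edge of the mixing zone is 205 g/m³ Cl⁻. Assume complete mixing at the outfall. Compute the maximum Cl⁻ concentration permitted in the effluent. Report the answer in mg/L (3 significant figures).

520 L/s = 0.52 m³/s.
4000 L/s = 4 m³/s.
Mass balance: 205·4.52 = 0.52·Cₑ + 4·25.9.
Cₑ = (926.6 − 103.6) / 0.52 = 1583 mg/L.

1580 mg/L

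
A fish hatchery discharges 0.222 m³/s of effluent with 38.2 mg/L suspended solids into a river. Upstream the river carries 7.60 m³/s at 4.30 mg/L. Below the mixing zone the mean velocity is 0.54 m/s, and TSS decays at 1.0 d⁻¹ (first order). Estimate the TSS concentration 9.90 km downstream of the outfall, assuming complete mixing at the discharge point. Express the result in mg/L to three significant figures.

After complete mixing, C₀ = (0.222·38.2 + 7.6·4.3) / 7.822 = 5.262 mg/L.
Travel time t = 9900 m / 0.54 m/s = 1.833e+04 s = 0.2122 d.
C = 5.262·exp(−1.0·0.2122) = 5.262·0.8088 = 4.256 mg/L.

4.26 mg/L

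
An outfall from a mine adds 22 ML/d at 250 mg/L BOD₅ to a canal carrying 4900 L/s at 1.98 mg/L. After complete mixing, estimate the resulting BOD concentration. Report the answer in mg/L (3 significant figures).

14.2 mg/L

22 ML/d = 0.2546 m³/s.
4900 L/s = 4.9 m³/s.
By mass balance at complete mixing, C = (0.2546·250 + 4.9·1.98) / (0.2546 + 4.9) = 73.36/5.155 = 14.23 mg/L.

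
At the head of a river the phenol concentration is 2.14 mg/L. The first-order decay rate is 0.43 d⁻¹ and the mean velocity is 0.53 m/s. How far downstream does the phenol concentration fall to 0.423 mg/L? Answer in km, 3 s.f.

173 km

From C = C₀·e^(−kt), t = ln(C₀/C)/k = ln(2.14/0.423)/0.43 = 1.621/0.43 = 3.77 d.
Distance = v·t = 0.53 m/s × 3.257e+05 s = 1.726e+05 m = 172.6 km.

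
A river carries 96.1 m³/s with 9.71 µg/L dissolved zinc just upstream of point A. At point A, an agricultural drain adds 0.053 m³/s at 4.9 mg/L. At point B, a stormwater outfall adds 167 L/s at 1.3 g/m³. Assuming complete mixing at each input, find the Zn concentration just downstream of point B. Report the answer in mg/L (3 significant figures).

0.0146 mg/L

9.71 µg/L = 0.00971 mg/L.
After input A: C = (96.1·0.00971 + 0.053·4.9) / 96.15 = 0.01241 mg/L.
167 L/s = 0.167 m³/s.
After input B: C = (96.15·0.01241 + 0.167·1.3) / 96.32 = 0.01464 mg/L.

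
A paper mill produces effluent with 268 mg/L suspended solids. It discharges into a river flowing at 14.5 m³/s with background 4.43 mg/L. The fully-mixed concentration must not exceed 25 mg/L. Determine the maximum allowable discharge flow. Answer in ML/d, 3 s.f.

106 ML/d

Mass balance at complete mixing: C_std·(Q_w + Q_r) = Q_w·C_e + Q_r·C_b.
Rearranging, Q_w = Q_r·(C_std − C_b)/(C_e − C_std) = 14.5·(25 − 4.43) / (268 − 25) = 1.227 m³/s.
= 106 ML/d.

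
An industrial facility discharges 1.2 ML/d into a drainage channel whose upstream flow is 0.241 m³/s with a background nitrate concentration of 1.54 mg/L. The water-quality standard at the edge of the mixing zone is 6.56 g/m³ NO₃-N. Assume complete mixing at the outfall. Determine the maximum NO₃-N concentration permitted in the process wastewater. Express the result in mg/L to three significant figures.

1.2 ML/d = 0.01389 m³/s.
Mass balance: 6.56·0.2549 = 0.01389·Cₑ + 0.241·1.54.
Cₑ = (1.672 − 0.3711) / 0.01389 = 93.67 mg/L.

93.7 mg/L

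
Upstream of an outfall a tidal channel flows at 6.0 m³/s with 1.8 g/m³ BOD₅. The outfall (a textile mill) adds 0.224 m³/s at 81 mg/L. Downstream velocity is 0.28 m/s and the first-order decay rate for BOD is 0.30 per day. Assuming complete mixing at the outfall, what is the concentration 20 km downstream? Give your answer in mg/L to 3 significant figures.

After complete mixing, C₀ = (0.224·81 + 6·1.8) / 6.224 = 4.65 mg/L.
Travel time t = 2e+04 m / 0.28 m/s = 7.143e+04 s = 0.8267 d.
C = 4.65·exp(−0.30·0.8267) = 4.65·0.7803 = 3.629 mg/L.

3.63 mg/L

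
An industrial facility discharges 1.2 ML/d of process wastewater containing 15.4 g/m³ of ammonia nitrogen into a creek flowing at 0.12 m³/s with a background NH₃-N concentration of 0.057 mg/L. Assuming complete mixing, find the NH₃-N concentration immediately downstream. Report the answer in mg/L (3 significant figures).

1.2 ML/d = 0.01389 m³/s.
Conservation of mass across the mixing zone: C = (0.01389·15.4 + 0.12·0.057) / (0.01389 + 0.12) = 0.2207/0.1339 = 1.649 mg/L.

1.65 mg/L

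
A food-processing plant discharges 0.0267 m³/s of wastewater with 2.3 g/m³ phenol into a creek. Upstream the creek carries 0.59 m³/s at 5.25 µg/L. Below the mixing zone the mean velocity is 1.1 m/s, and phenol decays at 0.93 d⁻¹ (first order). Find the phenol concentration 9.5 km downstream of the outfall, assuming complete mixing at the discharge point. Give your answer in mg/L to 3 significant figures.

5.25 µg/L = 0.00525 mg/L.
After complete mixing, C₀ = (0.0267·2.3 + 0.59·0.00525) / 0.6167 = 0.1046 mg/L.
Travel time t = 9500 m / 1.1 m/s = 8636 s = 0.09996 d.
C = 0.1046·exp(−0.93·0.09996) = 0.1046·0.9112 = 0.09532 mg/L.

0.0953 mg/L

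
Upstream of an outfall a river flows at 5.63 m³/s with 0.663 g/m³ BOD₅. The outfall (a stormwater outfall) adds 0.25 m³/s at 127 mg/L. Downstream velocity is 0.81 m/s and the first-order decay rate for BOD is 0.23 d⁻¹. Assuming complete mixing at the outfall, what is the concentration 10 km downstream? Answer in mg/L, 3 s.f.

5.84 mg/L

After complete mixing, C₀ = (0.25·127 + 5.63·0.663) / 5.88 = 6.034 mg/L.
Travel time t = 1e+04 m / 0.81 m/s = 1.235e+04 s = 0.1429 d.
C = 6.034·exp(−0.23·0.1429) = 6.034·0.9677 = 5.839 mg/L.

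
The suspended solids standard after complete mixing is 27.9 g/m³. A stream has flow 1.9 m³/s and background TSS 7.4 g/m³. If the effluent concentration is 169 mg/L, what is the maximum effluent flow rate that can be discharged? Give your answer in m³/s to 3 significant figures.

0.276 m³/s

Mass balance at complete mixing: C_std·(Q_w + Q_r) = Q_w·C_e + Q_r·C_b.
Rearranging, Q_w = Q_r·(C_std − C_b)/(C_e − C_std) = 1.9·(27.9 − 7.4) / (169 − 27.9) = 0.276 m³/s.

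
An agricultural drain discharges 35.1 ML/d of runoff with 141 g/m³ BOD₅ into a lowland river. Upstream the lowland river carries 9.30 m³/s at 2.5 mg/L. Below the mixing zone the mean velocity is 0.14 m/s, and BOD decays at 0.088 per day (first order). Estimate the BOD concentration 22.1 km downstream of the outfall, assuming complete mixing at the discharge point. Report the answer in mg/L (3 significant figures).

7.06 mg/L

35.1 ML/d = 0.4062 m³/s.
After complete mixing, C₀ = (0.4062·141 + 9.3·2.5) / 9.706 = 8.297 mg/L.
Travel time t = 2.21e+04 m / 0.14 m/s = 1.579e+05 s = 1.827 d.
C = 8.297·exp(−0.088·1.827) = 8.297·0.8515 = 7.065 mg/L.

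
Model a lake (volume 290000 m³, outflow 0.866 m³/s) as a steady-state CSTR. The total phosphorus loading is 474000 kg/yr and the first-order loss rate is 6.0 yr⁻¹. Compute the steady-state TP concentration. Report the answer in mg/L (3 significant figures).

Outflow Q = 0.866 m³/s × 3.156e+07 s/yr = 2.733e+07 m³/yr.
Steady-state CSTR mass balance: W = Q·C + k·V·C, so C = W/(Q + kV).
Q + kV = 2.733e+07 + 6.0·290000 = 2.907e+07 m³/yr.
C = 474000/2.907e+07 = 0.01631 kg/m³ = 16.31 mg/L.

16.3 mg/L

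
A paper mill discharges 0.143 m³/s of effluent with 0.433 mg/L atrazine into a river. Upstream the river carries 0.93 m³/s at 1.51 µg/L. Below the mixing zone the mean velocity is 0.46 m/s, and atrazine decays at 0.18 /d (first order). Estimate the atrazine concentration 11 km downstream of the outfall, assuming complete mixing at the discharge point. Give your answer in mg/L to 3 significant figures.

1.51 µg/L = 0.00151 mg/L.
After complete mixing, C₀ = (0.143·0.433 + 0.93·0.00151) / 1.073 = 0.05902 mg/L.
Travel time t = 1.1e+04 m / 0.46 m/s = 2.391e+04 s = 0.2768 d.
C = 0.05902·exp(−0.18·0.2768) = 0.05902·0.9514 = 0.05615 mg/L.

0.0561 mg/L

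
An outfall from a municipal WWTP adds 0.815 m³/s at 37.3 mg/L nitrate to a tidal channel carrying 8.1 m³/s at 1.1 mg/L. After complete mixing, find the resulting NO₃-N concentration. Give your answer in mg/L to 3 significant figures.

Conservation of mass across the mixing zone: C = (0.815·37.3 + 8.1·1.1) / (0.815 + 8.1) = 39.31/8.915 = 4.409 mg/L.

4.41 mg/L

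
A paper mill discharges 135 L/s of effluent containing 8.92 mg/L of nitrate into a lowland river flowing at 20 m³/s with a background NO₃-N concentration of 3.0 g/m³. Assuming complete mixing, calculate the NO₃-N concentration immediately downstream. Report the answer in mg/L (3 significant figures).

135 L/s = 0.135 m³/s.
Conservation of mass across the mixing zone: C = (0.135·8.92 + 20·3) / (0.135 + 20) = 61.2/20.14 = 3.04 mg/L.

3.04 mg/L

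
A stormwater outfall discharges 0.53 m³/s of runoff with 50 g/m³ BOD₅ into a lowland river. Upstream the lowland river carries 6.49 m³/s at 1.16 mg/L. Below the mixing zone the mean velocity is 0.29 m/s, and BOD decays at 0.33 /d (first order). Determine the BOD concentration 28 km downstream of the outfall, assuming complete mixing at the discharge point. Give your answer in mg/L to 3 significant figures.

3.35 mg/L

After complete mixing, C₀ = (0.53·50 + 6.49·1.16) / 7.02 = 4.847 mg/L.
Travel time t = 2.8e+04 m / 0.29 m/s = 9.655e+04 s = 1.117 d.
C = 4.847·exp(−0.33·1.117) = 4.847·0.6916 = 3.352 mg/L.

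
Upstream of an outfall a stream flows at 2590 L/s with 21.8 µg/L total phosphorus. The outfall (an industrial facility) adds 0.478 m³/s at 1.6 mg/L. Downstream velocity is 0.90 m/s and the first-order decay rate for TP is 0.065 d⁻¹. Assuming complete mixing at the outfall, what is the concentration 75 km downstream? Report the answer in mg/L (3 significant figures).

2590 L/s = 2.59 m³/s.
21.8 µg/L = 0.0218 mg/L.
After complete mixing, C₀ = (0.478·1.6 + 2.59·0.0218) / 3.068 = 0.2677 mg/L.
Travel time t = 7.5e+04 m / 0.90 m/s = 8.333e+04 s = 0.9645 d.
C = 0.2677·exp(−0.065·0.9645) = 0.2677·0.9392 = 0.2514 mg/L.

0.251 mg/L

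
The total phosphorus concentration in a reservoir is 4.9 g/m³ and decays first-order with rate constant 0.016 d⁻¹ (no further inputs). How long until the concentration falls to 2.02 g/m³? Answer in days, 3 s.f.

t = ln(C₀/C)/k = ln(4.9/2.02)/0.016 = 0.8861/0.016 = 55.38 d.

55.4 d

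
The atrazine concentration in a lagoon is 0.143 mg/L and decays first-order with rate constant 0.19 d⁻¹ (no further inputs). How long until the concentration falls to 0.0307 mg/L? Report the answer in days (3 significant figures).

t = ln(C₀/C)/k = ln(0.143/0.0307)/0.19 = 1.539/0.19 = 8.098 d.

8.10 d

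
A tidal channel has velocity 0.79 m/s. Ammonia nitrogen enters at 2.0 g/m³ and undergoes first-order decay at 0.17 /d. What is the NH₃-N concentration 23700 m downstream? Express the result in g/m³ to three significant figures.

1.89 g/m³

Travel time t = 23700 m / 0.79 m/s = 2.37e+04/0.79 = 3e+04 s = 0.3472 d.
First-order decay: C = 2.0·exp(−0.17·0.3472) = 2.0·0.9427 = 1.885 g/m³.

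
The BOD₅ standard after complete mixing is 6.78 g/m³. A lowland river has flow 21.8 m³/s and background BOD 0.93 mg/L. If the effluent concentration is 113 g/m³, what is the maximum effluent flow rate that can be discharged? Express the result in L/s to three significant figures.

1200 L/s

Mass balance at complete mixing: C_std·(Q_w + Q_r) = Q_w·C_e + Q_r·C_b.
Rearranging, Q_w = Q_r·(C_std − C_b)/(C_e − C_std) = 21.8·(6.78 − 0.93) / (113 − 6.78) = 1.201 m³/s.
= 1201 L/s.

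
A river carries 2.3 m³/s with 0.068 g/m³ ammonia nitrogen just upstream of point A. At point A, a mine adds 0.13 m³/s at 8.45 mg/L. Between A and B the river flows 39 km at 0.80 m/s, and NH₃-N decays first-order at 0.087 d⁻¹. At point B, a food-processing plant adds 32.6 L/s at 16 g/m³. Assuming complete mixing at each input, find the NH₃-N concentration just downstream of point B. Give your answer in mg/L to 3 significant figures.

0.697 mg/L

After input A: C = (2.3·0.068 + 0.13·8.45) / 2.43 = 0.5164 mg/L.
Over the 39 km reach to input B (t = 4.875e+04 s = 0.5642 d), decay gives C = 0.5164·exp(−0.087·0.5642) = 0.4917 mg/L.
32.6 L/s = 0.0326 m³/s.
After input B: C = (2.43·0.4917 + 0.0326·16) / 2.463 = 0.697 mg/L.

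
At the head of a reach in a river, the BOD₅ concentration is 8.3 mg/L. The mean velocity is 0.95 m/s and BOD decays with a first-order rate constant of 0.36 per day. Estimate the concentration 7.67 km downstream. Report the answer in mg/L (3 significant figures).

8.03 mg/L

Travel time t = 7.67 km / 0.95 m/s = 7670/0.95 = 8074 s = 0.09345 d.
First-order decay: C = 8.3·exp(−0.36·0.09345) = 8.3·0.9669 = 8.025 mg/L.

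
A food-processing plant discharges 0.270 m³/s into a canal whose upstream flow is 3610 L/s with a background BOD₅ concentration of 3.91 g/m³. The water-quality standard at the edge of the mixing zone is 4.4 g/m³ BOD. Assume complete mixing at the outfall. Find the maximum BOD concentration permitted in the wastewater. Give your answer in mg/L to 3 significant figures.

11.0 mg/L

3610 L/s = 3.61 m³/s.
Mass balance: 4.4·3.88 = 0.27·Cₑ + 3.61·3.91.
Cₑ = (17.07 − 14.12) / 0.27 = 10.95 mg/L.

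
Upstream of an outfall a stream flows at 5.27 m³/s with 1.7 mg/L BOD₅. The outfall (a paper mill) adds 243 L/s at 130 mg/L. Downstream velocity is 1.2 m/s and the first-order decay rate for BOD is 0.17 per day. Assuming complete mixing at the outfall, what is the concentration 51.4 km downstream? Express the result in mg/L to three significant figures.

243 L/s = 0.243 m³/s.
After complete mixing, C₀ = (0.243·130 + 5.27·1.7) / 5.513 = 7.355 mg/L.
Travel time t = 5.14e+04 m / 1.2 m/s = 4.283e+04 s = 0.4958 d.
C = 7.355·exp(−0.17·0.4958) = 7.355·0.9192 = 6.761 mg/L.

6.76 mg/L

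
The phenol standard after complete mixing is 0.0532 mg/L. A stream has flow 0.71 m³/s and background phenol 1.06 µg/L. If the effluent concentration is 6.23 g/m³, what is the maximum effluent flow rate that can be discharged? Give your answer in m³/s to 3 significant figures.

1.06 µg/L = 0.00106 mg/L.
Mass balance at complete mixing: C_std·(Q_w + Q_r) = Q_w·C_e + Q_r·C_b.
Rearranging, Q_w = Q_r·(C_std − C_b)/(C_e − C_std) = 0.71·(0.0532 − 0.00106) / (6.23 − 0.0532) = 0.005993 m³/s.

0.00599 m³/s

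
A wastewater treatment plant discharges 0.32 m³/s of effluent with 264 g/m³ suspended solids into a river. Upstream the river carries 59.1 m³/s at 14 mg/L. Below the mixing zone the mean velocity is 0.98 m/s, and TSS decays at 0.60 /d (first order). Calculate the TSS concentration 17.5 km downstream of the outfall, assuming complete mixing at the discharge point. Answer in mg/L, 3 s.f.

After complete mixing, C₀ = (0.32·264 + 59.1·14) / 59.42 = 15.35 mg/L.
Travel time t = 1.75e+04 m / 0.98 m/s = 1.786e+04 s = 0.2067 d.
C = 15.35·exp(−0.60·0.2067) = 15.35·0.8834 = 13.56 mg/L.

13.6 mg/L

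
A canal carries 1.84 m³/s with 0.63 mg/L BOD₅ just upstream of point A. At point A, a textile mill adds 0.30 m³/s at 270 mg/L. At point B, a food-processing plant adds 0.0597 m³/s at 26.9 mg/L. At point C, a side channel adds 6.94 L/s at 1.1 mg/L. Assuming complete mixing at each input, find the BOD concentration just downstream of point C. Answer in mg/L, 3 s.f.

After input A: C = (1.84·0.63 + 0.3·270) / 2.14 = 38.39 mg/L.
After input B: C = (2.14·38.39 + 0.0597·26.9) / 2.2 = 38.08 mg/L.
6.94 L/s = 0.00694 m³/s.
After input C: C = (2.2·38.08 + 0.00694·1.1) / 2.207 = 37.96 mg/L.

38.0 mg/L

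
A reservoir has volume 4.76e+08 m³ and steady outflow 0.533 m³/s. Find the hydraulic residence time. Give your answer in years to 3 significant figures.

Q = 0.533 m³/s × 3.156e+07 s/yr = 1.682e+07 m³/yr.
Hydraulic residence time τ = V/Q = 4.76e+08/1.682e+07 = 28.3 yr.

28.3 yr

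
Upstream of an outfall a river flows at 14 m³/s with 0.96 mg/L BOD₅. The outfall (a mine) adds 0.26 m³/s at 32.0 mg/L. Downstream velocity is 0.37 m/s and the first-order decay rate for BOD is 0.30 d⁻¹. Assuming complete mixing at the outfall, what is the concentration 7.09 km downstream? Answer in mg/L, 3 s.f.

After complete mixing, C₀ = (0.26·32 + 14·0.96) / 14.26 = 1.526 mg/L.
Travel time t = 7090 m / 0.37 m/s = 1.916e+04 s = 0.2218 d.
C = 1.526·exp(−0.30·0.2218) = 1.526·0.9356 = 1.428 mg/L.

1.43 mg/L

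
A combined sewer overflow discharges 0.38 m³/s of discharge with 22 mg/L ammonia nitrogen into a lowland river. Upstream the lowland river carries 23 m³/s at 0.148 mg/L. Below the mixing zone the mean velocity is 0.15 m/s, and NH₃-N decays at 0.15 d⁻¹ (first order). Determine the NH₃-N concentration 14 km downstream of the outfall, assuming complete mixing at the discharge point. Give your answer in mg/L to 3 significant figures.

After complete mixing, C₀ = (0.38·22 + 23·0.148) / 23.38 = 0.5032 mg/L.
Travel time t = 1.4e+04 m / 0.15 m/s = 9.333e+04 s = 1.08 d.
C = 0.5032·exp(−0.15·1.08) = 0.5032·0.8504 = 0.4279 mg/L.

0.428 mg/L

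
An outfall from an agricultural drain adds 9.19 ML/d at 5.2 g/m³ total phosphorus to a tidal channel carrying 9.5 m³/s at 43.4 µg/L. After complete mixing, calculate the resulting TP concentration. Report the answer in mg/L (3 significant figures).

9.19 ML/d = 0.1064 m³/s.
43.4 µg/L = 0.0434 mg/L.
Conservation of mass across the mixing zone: C = (0.1064·5.2 + 9.5·0.0434) / (0.1064 + 9.5) = 0.9654/9.606 = 0.1005 mg/L.

0.100 mg/L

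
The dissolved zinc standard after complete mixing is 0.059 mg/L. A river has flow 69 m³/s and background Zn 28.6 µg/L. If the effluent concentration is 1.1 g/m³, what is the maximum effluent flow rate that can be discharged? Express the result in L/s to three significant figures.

28.6 µg/L = 0.0286 mg/L.
Mass balance at complete mixing: C_std·(Q_w + Q_r) = Q_w·C_e + Q_r·C_b.
Rearranging, Q_w = Q_r·(C_std − C_b)/(C_e − C_std) = 69·(0.059 − 0.0286) / (1.1 − 0.059) = 2.015 m³/s.
= 2015 L/s.

2010 L/s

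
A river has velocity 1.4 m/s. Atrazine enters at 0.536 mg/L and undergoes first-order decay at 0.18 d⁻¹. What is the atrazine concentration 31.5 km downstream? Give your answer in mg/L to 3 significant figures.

Travel time t = 31.5 km / 1.4 m/s = 3.15e+04/1.4 = 2.25e+04 s = 0.2604 d.
First-order decay: C = 0.536·exp(−0.18·0.2604) = 0.536·0.9542 = 0.5115 mg/L.

0.511 mg/L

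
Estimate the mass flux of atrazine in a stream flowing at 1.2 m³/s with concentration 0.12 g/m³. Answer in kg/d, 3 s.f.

12.4 kg/d

Mass flux = Q·C = 1.2 m³/s × 0.12 g/m³ = 0.144 g/s.
= 0.144 g/s × 86.4 = 12.44 kg/d.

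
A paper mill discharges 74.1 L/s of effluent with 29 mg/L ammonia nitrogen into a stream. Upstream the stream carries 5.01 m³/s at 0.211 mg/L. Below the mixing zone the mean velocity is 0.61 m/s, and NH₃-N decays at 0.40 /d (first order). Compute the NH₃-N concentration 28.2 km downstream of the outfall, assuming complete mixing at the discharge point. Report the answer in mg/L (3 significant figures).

74.1 L/s = 0.0741 m³/s.
After complete mixing, C₀ = (0.0741·29 + 5.01·0.211) / 5.084 = 0.6306 mg/L.
Travel time t = 2.82e+04 m / 0.61 m/s = 4.623e+04 s = 0.5351 d.
C = 0.6306·exp(−0.40·0.5351) = 0.6306·0.8073 = 0.5091 mg/L.

0.509 mg/L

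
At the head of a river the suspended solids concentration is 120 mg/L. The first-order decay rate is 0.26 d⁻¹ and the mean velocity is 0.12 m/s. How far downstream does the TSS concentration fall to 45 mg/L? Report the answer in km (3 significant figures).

From C = C₀·e^(−kt), t = ln(C₀/C)/k = ln(120/45)/0.26 = 0.9808/0.26 = 3.772 d.
Distance = v·t = 0.12 m/s × 3.259e+05 s = 3.911e+04 m = 39.11 km.

39.1 km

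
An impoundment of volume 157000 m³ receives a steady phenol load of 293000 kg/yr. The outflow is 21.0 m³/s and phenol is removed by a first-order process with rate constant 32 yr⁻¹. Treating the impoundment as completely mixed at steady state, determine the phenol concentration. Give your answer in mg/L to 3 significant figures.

0.439 mg/L

Outflow Q = 21.0 m³/s × 3.156e+07 s/yr = 6.627e+08 m³/yr.
Steady-state CSTR mass balance: W = Q·C + k·V·C, so C = W/(Q + kV).
Q + kV = 6.627e+08 + 32·157000 = 6.677e+08 m³/yr.
C = 293000/6.677e+08 = 0.0004388 kg/m³ = 0.4388 mg/L.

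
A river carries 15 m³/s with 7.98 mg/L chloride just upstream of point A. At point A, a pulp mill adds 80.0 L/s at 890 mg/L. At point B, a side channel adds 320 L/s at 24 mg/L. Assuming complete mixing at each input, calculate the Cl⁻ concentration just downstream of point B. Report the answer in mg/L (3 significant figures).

12.9 mg/L

80.0 L/s = 0.08 m³/s.
After input A: C = (15·7.98 + 0.08·890) / 15.08 = 12.66 mg/L.
320 L/s = 0.32 m³/s.
After input B: C = (15.08·12.66 + 0.32·24) / 15.4 = 12.89 mg/L.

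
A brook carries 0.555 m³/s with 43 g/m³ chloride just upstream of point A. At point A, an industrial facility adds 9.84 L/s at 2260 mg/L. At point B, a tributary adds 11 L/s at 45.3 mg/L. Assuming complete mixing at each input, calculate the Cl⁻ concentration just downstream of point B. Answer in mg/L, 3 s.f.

80.9 mg/L

9.84 L/s = 0.00984 m³/s.
After input A: C = (0.555·43 + 0.00984·2260) / 0.5648 = 81.62 mg/L.
11 L/s = 0.011 m³/s.
After input B: C = (0.5648·81.62 + 0.011·45.3) / 0.5758 = 80.93 mg/L.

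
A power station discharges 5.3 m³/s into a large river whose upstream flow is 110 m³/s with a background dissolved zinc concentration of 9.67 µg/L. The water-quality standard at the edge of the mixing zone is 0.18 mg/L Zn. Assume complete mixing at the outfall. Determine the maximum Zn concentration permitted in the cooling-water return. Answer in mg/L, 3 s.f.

9.67 µg/L = 0.00967 mg/L.
Mass balance: 0.18·115.3 = 5.3·Cₑ + 110·0.00967.
Cₑ = (20.75 − 1.064) / 5.3 = 3.715 mg/L.

3.72 mg/L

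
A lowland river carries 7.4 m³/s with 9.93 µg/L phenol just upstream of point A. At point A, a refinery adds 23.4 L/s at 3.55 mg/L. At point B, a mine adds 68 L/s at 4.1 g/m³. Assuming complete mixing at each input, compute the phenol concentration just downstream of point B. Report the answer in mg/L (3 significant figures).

0.0581 mg/L

9.93 µg/L = 0.00993 mg/L.
23.4 L/s = 0.0234 m³/s.
After input A: C = (7.4·0.00993 + 0.0234·3.55) / 7.423 = 0.02109 mg/L.
68 L/s = 0.068 m³/s.
After input B: C = (7.423·0.02109 + 0.068·4.1) / 7.491 = 0.05811 mg/L.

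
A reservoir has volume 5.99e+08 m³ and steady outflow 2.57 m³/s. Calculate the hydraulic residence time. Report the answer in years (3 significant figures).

7.39 yr

Q = 2.57 m³/s × 3.156e+07 s/yr = 8.11e+07 m³/yr.
Hydraulic residence time τ = V/Q = 5.99e+08/8.11e+07 = 7.386 yr.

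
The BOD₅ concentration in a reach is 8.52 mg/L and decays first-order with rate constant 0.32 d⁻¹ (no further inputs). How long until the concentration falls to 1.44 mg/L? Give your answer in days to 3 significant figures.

t = ln(C₀/C)/k = ln(8.52/1.44)/0.32 = 1.778/0.32 = 5.556 d.

5.56 d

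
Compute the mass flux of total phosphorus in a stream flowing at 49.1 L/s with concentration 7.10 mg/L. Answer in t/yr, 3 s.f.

11.0 t/yr

49.1 L/s = 0.0491 m³/s.
Mass flux = Q·C = 0.0491 m³/s × 7.1 g/m³ = 0.3486 g/s.
= 0.3486 g/s × 31.56 = 11 t/yr.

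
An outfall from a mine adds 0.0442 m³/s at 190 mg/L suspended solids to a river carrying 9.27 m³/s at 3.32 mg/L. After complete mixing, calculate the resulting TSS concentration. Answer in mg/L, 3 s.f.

4.21 mg/L

By mass balance at complete mixing, C = (0.0442·190 + 9.27·3.32) / (0.0442 + 9.27) = 39.17/9.314 = 4.206 mg/L.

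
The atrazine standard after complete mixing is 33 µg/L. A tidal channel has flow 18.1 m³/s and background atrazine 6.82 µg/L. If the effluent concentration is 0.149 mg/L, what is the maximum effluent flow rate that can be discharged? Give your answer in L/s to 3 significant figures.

6.82 µg/L = 0.00682 mg/L.
33 µg/L = 0.033 mg/L.
Mass balance at complete mixing: C_std·(Q_w + Q_r) = Q_w·C_e + Q_r·C_b.
Rearranging, Q_w = Q_r·(C_std − C_b)/(C_e − C_std) = 18.1·(0.033 − 0.00682) / (0.149 − 0.033) = 4.085 m³/s.
= 4085 L/s.

4080 L/s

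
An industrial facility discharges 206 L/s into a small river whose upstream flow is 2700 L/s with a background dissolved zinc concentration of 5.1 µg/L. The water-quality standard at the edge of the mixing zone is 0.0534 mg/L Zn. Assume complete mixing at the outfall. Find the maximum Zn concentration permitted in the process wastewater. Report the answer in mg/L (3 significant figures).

206 L/s = 0.206 m³/s.
2700 L/s = 2.7 m³/s.
5.1 µg/L = 0.0051 mg/L.
Mass balance: 0.0534·2.906 = 0.206·Cₑ + 2.7·0.0051.
Cₑ = (0.1552 − 0.01377) / 0.206 = 0.6865 mg/L.

0.686 mg/L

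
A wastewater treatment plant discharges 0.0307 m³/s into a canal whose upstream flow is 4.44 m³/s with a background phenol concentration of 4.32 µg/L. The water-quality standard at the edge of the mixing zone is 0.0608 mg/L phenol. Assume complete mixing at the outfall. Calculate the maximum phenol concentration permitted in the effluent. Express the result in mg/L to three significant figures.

8.23 mg/L

4.32 µg/L = 0.00432 mg/L.
Mass balance: 0.0608·4.471 = 0.0307·Cₑ + 4.44·0.00432.
Cₑ = (0.2718 − 0.01918) / 0.0307 = 8.229 mg/L.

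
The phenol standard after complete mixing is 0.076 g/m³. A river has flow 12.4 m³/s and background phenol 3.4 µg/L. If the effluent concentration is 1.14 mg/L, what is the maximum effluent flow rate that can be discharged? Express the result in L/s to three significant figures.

3.4 µg/L = 0.0034 mg/L.
Mass balance at complete mixing: C_std·(Q_w + Q_r) = Q_w·C_e + Q_r·C_b.
Rearranging, Q_w = Q_r·(C_std − C_b)/(C_e − C_std) = 12.4·(0.076 − 0.0034) / (1.14 − 0.076) = 0.8461 m³/s.
= 846.1 L/s.

846 L/s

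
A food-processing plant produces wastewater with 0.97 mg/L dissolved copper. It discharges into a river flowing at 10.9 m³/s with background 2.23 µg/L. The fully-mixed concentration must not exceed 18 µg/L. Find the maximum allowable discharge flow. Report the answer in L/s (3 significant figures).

181 L/s

2.23 µg/L = 0.00223 mg/L.
18 µg/L = 0.018 mg/L.
Mass balance at complete mixing: C_std·(Q_w + Q_r) = Q_w·C_e + Q_r·C_b.
Rearranging, Q_w = Q_r·(C_std − C_b)/(C_e − C_std) = 10.9·(0.018 − 0.00223) / (0.97 − 0.018) = 0.1806 m³/s.
= 180.6 L/s.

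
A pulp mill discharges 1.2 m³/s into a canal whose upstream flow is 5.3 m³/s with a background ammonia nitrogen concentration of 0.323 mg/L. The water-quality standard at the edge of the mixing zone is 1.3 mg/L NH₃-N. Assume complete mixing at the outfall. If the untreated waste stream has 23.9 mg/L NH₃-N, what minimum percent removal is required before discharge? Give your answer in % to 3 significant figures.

Mass balance: 1.3·6.5 = 1.2·Cₑ + 5.3·0.323.
Cₑ = (8.45 − 1.712) / 1.2 = 5.615 mg/L.
Required removal = 1 − 5.615/23.9 = 76.51 %.

76.5 %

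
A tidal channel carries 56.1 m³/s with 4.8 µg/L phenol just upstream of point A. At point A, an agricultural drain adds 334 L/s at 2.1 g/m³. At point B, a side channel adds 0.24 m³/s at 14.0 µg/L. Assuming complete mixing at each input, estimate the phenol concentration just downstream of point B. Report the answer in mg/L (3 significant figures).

0.0172 mg/L

4.8 µg/L = 0.0048 mg/L.
334 L/s = 0.334 m³/s.
After input A: C = (56.1·0.0048 + 0.334·2.1) / 56.43 = 0.0172 mg/L.
14.0 µg/L = 0.014 mg/L.
After input B: C = (56.43·0.0172 + 0.24·0.014) / 56.67 = 0.01719 mg/L.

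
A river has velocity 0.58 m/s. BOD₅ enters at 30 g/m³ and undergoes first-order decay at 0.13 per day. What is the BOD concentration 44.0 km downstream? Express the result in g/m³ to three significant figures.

Travel time t = 44.0 km / 0.58 m/s = 4.4e+04/0.58 = 7.586e+04 s = 0.878 d.
First-order decay: C = 30·exp(−0.13·0.878) = 30·0.8921 = 26.76 g/m³.

26.8 g/m³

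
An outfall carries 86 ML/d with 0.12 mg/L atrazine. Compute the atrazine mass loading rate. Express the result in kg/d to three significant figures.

10.3 kg/d

86 ML/d = 0.9954 m³/s.
Mass flux = Q·C = 0.9954 m³/s × 0.12 g/m³ = 0.1194 g/s.
= 0.1194 g/s × 86.4 = 10.32 kg/d.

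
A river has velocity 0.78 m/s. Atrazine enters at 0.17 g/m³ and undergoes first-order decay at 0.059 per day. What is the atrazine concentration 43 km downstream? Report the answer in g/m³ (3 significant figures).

Travel time t = 43 km / 0.78 m/s = 4.3e+04/0.78 = 5.513e+04 s = 0.6381 d.
First-order decay: C = 0.17·exp(−0.059·0.6381) = 0.17·0.9631 = 0.1637 g/m³.

0.164 g/m³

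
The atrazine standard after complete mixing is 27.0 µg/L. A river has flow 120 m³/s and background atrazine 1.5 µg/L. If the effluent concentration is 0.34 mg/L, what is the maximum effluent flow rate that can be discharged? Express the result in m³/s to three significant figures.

9.78 m³/s

1.5 µg/L = 0.0015 mg/L.
27.0 µg/L = 0.027 mg/L.
Mass balance at complete mixing: C_std·(Q_w + Q_r) = Q_w·C_e + Q_r·C_b.
Rearranging, Q_w = Q_r·(C_std − C_b)/(C_e − C_std) = 120·(0.027 − 0.0015) / (0.34 − 0.027) = 9.776 m³/s.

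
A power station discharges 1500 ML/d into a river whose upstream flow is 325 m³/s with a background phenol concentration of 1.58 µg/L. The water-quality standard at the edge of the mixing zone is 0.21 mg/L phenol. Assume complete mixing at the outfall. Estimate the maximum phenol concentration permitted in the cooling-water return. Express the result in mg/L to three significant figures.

1500 ML/d = 17.36 m³/s.
1.58 µg/L = 0.00158 mg/L.
Mass balance: 0.21·342.4 = 17.36·Cₑ + 325·0.00158.
Cₑ = (71.9 − 0.5135) / 17.36 = 4.112 mg/L.

4.11 mg/L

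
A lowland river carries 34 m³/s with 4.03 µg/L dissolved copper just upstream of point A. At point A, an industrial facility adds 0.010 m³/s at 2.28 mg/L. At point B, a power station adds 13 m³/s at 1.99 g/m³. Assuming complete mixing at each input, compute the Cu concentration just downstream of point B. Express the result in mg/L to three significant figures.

0.554 mg/L

4.03 µg/L = 0.00403 mg/L.
After input A: C = (34·0.00403 + 0.01·2.28) / 34.01 = 0.004699 mg/L.
After input B: C = (34.01·0.004699 + 13·1.99) / 47.01 = 0.5537 mg/L.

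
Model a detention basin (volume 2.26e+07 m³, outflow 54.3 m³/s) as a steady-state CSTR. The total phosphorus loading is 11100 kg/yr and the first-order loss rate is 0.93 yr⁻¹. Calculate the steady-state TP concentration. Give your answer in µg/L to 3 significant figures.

6.40 µg/L

Outflow Q = 54.3 m³/s × 3.156e+07 s/yr = 1.714e+09 m³/yr.
Steady-state CSTR mass balance: W = Q·C + k·V·C, so C = W/(Q + kV).
Q + kV = 1.714e+09 + 0.93·2.26e+07 = 1.735e+09 m³/yr.
C = 11100/1.735e+09 = 6.399e-06 kg/m³ = 0.006399 mg/L = 6.399 µg/L.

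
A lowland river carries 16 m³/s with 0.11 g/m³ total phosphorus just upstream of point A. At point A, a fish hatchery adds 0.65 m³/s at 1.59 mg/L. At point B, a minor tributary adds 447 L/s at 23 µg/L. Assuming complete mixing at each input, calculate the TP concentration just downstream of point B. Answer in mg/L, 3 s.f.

After input A: C = (16·0.11 + 0.65·1.59) / 16.65 = 0.1678 mg/L.
447 L/s = 0.447 m³/s.
23 µg/L = 0.023 mg/L.
After input B: C = (16.65·0.1678 + 0.447·0.023) / 17.1 = 0.164 mg/L.

0.164 mg/L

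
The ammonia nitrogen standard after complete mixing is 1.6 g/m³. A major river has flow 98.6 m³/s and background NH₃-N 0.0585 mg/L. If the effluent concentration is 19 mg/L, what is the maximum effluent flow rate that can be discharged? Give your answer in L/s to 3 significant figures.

8740 L/s

Mass balance at complete mixing: C_std·(Q_w + Q_r) = Q_w·C_e + Q_r·C_b.
Rearranging, Q_w = Q_r·(C_std − C_b)/(C_e − C_std) = 98.6·(1.6 − 0.0585) / (19 − 1.6) = 8.735 m³/s.
= 8735 L/s.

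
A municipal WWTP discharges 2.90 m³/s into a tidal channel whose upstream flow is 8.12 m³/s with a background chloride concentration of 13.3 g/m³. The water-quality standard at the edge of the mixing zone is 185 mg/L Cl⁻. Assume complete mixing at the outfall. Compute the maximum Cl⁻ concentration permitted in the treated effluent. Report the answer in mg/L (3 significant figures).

666 mg/L

Mass balance: 185·11.02 = 2.9·Cₑ + 8.12·13.3.
Cₑ = (2039 − 108) / 2.9 = 665.8 mg/L.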